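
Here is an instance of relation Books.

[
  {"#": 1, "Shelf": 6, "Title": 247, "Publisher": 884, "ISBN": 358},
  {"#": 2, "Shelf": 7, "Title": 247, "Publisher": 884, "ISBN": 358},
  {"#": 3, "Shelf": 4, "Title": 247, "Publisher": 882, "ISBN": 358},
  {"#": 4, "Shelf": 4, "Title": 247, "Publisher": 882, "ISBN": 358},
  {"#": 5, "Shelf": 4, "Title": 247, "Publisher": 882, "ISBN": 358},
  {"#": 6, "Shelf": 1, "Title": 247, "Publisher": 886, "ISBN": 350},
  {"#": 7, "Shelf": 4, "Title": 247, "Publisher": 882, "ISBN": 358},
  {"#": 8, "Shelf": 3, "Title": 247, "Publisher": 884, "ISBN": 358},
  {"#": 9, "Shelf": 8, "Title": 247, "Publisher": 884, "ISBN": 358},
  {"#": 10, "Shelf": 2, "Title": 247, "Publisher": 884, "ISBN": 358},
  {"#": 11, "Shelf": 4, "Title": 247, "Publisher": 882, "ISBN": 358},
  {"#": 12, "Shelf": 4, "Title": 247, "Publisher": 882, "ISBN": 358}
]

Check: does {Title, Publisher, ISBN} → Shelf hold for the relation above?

No

(Title=247, Publisher=884, ISBN=358): rows 1, 2, 8, 9, 10 → Shelf takes values {6, 7, 3, 8, 2} — violation
(Title=247, Publisher=882, ISBN=358): rows 3, 4, 5, 7, 11, 12 → Shelf = 4, 4, 4, 4, 4, 4 ✓
(Title=247, Publisher=886, ISBN=350): row 6 → Shelf = 1 ✓
Two rows agree on {Title, Publisher, ISBN} but differ on Shelf, so {Title, Publisher, ISBN} → Shelf does not hold.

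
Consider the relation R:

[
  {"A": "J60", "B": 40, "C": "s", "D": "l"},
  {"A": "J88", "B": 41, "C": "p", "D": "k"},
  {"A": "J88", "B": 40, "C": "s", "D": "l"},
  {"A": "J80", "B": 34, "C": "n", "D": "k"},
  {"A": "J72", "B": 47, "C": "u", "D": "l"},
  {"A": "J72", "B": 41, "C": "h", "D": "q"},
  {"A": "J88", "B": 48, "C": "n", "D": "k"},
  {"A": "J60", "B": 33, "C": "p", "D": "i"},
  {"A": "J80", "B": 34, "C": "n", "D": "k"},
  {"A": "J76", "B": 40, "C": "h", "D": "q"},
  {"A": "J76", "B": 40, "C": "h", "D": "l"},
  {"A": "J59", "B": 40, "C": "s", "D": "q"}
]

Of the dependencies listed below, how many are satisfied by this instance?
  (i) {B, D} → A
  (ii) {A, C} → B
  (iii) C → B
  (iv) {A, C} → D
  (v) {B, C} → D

(i) {B, D} → A: (B=40, D=l): 3 rows → A takes values {J60, J88, J76} — violation; (B=40, D=q): 2 rows → A takes values {J76, J59} — violation — fails.
(ii) {A, C} → B: every LHS value maps to a single RHS value — holds.
(iii) C → B: C=p: 2 rows → B takes values {41, 33} — violation; C=n: 3 rows → B takes values {34, 48} — violation; C=h: 3 rows → B takes values {41, 40} — violation — fails.
(iv) {A, C} → D: (A=J76, C=h): 2 rows → D takes values {q, l} — violation — fails.
(v) {B, C} → D: (B=40, C=s): 3 rows → D takes values {l, q} — violation; (B=40, C=h): 2 rows → D takes values {q, l} — violation — fails.
1 of the 5 dependencies holds.

1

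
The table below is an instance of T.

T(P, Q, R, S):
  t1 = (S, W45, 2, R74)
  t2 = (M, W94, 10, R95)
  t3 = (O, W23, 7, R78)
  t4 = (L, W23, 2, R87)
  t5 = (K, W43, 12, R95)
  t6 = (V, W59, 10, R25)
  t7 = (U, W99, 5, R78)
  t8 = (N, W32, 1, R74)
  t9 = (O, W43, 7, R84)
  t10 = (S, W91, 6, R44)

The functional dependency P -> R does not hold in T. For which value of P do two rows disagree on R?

S

P=S: rows 1, 10 → R takes values {2, 6} — violation
P=M: row 2 → R = 10 ✓
P=O: rows 3, 9 → R = 7, 7 ✓
P=L: row 4 → R = 2 ✓
P=K: row 5 → R = 12 ✓
P=V: row 6 → R = 10 ✓
P=U: row 7 → R = 5 ✓
P=N: row 8 → R = 1 ✓
The only P value with inconsistent R is P=S.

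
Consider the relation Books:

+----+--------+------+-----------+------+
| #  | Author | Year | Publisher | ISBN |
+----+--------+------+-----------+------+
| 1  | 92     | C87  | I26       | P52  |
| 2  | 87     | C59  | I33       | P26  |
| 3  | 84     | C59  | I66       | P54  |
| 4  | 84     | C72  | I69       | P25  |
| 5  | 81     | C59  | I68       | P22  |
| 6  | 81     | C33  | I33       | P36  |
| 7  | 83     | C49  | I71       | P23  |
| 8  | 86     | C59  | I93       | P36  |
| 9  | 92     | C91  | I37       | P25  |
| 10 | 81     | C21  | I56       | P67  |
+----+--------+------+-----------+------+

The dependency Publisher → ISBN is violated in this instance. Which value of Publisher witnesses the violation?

Publisher=I26: row 1 → ISBN = P52 ✓
Publisher=I33: rows 2, 6 → ISBN takes values {P26, P36} — violation
Publisher=I66: row 3 → ISBN = P54 ✓
Publisher=I69: row 4 → ISBN = P25 ✓
Publisher=I68: row 5 → ISBN = P22 ✓
Publisher=I71: row 7 → ISBN = P23 ✓
Publisher=I93: row 8 → ISBN = P36 ✓
Publisher=I37: row 9 → ISBN = P25 ✓
Publisher=I56: row 10 → ISBN = P67 ✓
The only Publisher value with inconsistent ISBN is Publisher=I33.

I33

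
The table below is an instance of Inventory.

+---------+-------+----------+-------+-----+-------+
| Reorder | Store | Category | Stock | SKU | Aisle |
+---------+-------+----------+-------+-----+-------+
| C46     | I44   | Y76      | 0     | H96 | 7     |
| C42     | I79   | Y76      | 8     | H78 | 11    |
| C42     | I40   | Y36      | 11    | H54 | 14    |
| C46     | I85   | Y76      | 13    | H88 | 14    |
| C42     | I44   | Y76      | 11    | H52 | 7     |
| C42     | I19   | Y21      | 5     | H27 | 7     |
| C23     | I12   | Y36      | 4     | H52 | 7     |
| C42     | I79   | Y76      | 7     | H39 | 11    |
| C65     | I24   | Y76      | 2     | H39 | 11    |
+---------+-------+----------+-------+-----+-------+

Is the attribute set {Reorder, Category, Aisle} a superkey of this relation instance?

Two distinct rows share (Reorder=C42, Category=Y76, Aisle=11), so {Reorder, Category, Aisle} does not determine every attribute — not a superkey.

No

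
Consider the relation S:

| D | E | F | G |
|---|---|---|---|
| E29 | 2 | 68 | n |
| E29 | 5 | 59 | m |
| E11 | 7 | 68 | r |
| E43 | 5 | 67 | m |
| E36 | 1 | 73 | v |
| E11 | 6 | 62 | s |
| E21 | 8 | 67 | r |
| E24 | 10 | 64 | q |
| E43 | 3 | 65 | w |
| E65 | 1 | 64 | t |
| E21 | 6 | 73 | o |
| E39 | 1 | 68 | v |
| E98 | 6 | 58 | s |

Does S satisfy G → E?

G=n: 1 row → E = 2 ✓
G=m: 2 rows → E = 5, 5 ✓
G=r: 2 rows → E takes values {7, 8} — violation
G=v: 2 rows → E = 1, 1 ✓
G=s: 2 rows → E = 6, 6 ✓
G=q: 1 row → E = 10 ✓
G=w: 1 row → E = 3 ✓
G=t: 1 row → E = 1 ✓
G=o: 1 row → E = 6 ✓
Two rows agree on G but differ on E, so G → E does not hold.

No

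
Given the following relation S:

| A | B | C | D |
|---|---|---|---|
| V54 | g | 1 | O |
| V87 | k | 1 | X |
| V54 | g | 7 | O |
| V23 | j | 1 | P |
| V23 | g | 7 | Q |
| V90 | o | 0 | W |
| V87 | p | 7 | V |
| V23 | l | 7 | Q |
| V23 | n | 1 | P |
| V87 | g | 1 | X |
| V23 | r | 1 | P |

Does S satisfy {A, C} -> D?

Yes

(A=V54, C=1): 1 row → D = O ✓
(A=V87, C=1): 2 rows → D = X, X ✓
(A=V54, C=7): 1 row → D = O ✓
(A=V23, C=1): 3 rows → D = P, P, P ✓
(A=V23, C=7): 2 rows → D = Q, Q ✓
(A=V90, C=0): 1 row → D = W ✓
(A=V87, C=7): 1 row → D = V ✓
Every {A, C} value is associated with a single D value, so {A, C} -> D holds.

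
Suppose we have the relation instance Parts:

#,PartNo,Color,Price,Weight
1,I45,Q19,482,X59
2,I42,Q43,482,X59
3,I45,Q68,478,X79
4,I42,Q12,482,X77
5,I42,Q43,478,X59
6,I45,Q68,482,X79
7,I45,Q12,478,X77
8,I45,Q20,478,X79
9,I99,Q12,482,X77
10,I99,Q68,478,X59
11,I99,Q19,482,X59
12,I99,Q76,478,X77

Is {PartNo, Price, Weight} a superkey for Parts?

Rows 3 and 8 have the same {PartNo, Price, Weight} value (PartNo=I45, Price=478, Weight=X79) but are distinct tuples, so {PartNo, Price, Weight} does not determine every attribute — not a superkey.

No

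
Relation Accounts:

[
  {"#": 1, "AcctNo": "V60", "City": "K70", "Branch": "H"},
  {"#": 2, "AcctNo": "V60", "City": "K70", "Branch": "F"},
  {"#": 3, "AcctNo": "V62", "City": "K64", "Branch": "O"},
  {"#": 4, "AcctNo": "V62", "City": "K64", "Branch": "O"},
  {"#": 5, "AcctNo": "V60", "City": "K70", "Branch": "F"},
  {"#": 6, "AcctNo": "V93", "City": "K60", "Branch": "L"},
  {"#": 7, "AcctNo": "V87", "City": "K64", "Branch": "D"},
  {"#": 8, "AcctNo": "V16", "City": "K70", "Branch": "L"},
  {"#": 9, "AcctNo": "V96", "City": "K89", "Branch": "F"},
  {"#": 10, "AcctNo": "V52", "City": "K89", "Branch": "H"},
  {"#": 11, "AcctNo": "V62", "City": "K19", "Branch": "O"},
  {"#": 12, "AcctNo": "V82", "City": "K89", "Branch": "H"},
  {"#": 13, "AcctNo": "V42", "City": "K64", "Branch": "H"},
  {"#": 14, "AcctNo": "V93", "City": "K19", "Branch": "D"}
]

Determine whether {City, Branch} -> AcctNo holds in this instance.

(City=K70, Branch=H): row 1 → AcctNo = V60 ✓
(City=K70, Branch=F): rows 2, 5 → AcctNo = V60, V60 ✓
(City=K64, Branch=O): rows 3, 4 → AcctNo = V62, V62 ✓
(City=K60, Branch=L): row 6 → AcctNo = V93 ✓
(City=K64, Branch=D): row 7 → AcctNo = V87 ✓
(City=K70, Branch=L): row 8 → AcctNo = V16 ✓
(City=K89, Branch=F): row 9 → AcctNo = V96 ✓
(City=K89, Branch=H): rows 10, 12 → AcctNo takes values {V52, V82} — violation
(City=K19, Branch=O): row 11 → AcctNo = V62 ✓
(City=K64, Branch=H): row 13 → AcctNo = V42 ✓
(City=K19, Branch=D): row 14 → AcctNo = V93 ✓
Two rows agree on {City, Branch} but differ on AcctNo, so {City, Branch} -> AcctNo does not hold.

No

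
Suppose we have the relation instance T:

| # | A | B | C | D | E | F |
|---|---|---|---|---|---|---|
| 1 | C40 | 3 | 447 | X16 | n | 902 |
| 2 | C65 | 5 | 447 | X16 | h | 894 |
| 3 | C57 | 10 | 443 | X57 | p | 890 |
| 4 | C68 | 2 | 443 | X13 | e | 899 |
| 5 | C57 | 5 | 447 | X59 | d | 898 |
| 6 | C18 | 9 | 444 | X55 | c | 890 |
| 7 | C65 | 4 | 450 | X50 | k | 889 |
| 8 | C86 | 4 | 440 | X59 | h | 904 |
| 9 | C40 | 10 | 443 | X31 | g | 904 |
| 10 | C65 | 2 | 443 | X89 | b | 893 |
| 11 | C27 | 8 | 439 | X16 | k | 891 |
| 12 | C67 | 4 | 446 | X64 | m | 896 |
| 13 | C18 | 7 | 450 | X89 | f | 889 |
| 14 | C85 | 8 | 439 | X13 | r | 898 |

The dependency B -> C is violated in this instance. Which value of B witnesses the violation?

B=3: row 1 → C = 447 ✓
B=5: rows 2, 5 → C = 447, 447 ✓
B=10: rows 3, 9 → C = 443, 443 ✓
B=2: rows 4, 10 → C = 443, 443 ✓
B=9: row 6 → C = 444 ✓
B=4: rows 7, 8, 12 → C takes values {450, 440, 446} — violation
B=8: rows 11, 14 → C = 439, 439 ✓
B=7: row 13 → C = 450 ✓
The only B value with inconsistent C is B=4.

4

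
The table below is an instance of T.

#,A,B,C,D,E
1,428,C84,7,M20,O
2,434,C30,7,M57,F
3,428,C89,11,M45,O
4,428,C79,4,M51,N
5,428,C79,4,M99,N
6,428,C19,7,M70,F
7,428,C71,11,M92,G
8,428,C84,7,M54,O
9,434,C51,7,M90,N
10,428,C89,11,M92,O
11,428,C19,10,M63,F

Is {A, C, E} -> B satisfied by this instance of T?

Yes

(A=428, C=7, E=O): rows 1, 8 → B = C84, C84 ✓
(A=434, C=7, E=F): row 2 → B = C30 ✓
(A=428, C=11, E=O): rows 3, 10 → B = C89, C89 ✓
(A=428, C=4, E=N): rows 4, 5 → B = C79, C79 ✓
(A=428, C=7, E=F): row 6 → B = C19 ✓
(A=428, C=11, E=G): row 7 → B = C71 ✓
(A=434, C=7, E=N): row 9 → B = C51 ✓
(A=428, C=10, E=F): row 11 → B = C19 ✓
Every {A, C, E} value is associated with a single B value, so {A, C, E} -> B holds.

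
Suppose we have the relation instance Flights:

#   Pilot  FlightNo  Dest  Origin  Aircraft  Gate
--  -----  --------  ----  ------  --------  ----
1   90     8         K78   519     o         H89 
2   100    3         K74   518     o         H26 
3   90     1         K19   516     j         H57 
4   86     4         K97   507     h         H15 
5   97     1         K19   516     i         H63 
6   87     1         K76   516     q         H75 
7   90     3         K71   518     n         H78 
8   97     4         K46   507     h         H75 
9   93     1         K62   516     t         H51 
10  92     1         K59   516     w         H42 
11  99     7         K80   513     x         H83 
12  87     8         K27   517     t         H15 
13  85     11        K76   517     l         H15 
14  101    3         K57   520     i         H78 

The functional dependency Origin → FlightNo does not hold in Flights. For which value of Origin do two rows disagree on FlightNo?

Origin=519: row 1 → FlightNo = 8 ✓
Origin=518: rows 2, 7 → FlightNo = 3, 3 ✓
Origin=516: rows 3, 5, 6, 9, 10 → FlightNo = 1, 1, 1, 1, 1 ✓
Origin=507: rows 4, 8 → FlightNo = 4, 4 ✓
Origin=513: row 11 → FlightNo = 7 ✓
Origin=517: rows 12, 13 → FlightNo takes values {8, 11} — violation
Origin=520: row 14 → FlightNo = 3 ✓
The only Origin value with inconsistent FlightNo is Origin=517.

517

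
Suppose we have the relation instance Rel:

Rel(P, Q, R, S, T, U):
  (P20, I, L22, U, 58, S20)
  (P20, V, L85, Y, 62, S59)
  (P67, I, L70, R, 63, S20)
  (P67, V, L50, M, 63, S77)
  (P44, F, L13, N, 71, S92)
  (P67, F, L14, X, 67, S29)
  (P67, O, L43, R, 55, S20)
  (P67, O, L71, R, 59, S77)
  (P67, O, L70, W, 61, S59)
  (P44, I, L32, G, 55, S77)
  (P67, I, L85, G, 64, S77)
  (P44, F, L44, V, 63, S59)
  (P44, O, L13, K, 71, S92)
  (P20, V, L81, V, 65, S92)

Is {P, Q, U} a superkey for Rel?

Yes

All 14 rows have distinct {P, Q, U} values, so {P, Q, U} → (all attributes) holds and {P, Q, U} is a superkey.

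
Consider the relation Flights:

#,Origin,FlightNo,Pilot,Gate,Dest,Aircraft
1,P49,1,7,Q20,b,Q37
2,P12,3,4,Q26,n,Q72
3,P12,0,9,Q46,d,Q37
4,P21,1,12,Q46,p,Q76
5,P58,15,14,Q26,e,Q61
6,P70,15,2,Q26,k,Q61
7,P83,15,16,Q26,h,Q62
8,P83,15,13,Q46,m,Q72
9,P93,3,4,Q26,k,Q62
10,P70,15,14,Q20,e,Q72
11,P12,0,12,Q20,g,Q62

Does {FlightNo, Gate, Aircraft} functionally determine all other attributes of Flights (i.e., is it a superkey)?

Rows 5 and 6 have the same {FlightNo, Gate, Aircraft} value (FlightNo=15, Gate=Q26, Aircraft=Q61) but are distinct tuples, so {FlightNo, Gate, Aircraft} does not determine every attribute — not a superkey.

No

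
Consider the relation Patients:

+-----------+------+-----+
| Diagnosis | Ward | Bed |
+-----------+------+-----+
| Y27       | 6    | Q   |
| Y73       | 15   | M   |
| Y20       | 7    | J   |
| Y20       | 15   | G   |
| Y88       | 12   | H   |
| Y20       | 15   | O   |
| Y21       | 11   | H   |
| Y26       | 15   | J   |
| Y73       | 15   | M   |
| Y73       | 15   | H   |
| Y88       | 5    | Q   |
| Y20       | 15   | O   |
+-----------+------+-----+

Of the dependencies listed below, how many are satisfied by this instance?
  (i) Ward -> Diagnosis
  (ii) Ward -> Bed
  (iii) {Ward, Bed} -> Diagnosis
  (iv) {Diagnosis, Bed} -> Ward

(i) Ward -> Diagnosis: Ward=15: 7 rows → Diagnosis takes values {Y73, Y20, Y26} — violation — fails.
(ii) Ward -> Bed: Ward=15: 7 rows → Bed takes values {M, G, O, J, H} — violation — fails.
(iii) {Ward, Bed} -> Diagnosis: every LHS value maps to a single RHS value — holds.
(iv) {Diagnosis, Bed} -> Ward: every LHS value maps to a single RHS value — holds.
2 of the 4 dependencies hold.

2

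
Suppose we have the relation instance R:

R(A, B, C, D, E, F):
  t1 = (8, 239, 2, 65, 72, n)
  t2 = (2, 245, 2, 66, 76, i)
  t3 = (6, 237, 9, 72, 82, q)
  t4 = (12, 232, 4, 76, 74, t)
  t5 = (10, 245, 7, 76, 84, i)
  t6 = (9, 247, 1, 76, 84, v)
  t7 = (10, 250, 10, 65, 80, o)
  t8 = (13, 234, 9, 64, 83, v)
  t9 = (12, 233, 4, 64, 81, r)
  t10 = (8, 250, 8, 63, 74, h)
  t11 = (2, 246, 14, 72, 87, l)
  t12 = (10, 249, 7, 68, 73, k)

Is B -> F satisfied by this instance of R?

No

B=239: row 1 → F = n ✓
B=245: rows 2, 5 → F = i, i ✓
B=237: row 3 → F = q ✓
B=232: row 4 → F = t ✓
B=247: row 6 → F = v ✓
B=250: rows 7, 10 → F takes values {o, h} — violation
B=234: row 8 → F = v ✓
B=233: row 9 → F = r ✓
B=246: row 11 → F = l ✓
B=249: row 12 → F = k ✓
Two rows agree on B but differ on F, so B -> F does not hold.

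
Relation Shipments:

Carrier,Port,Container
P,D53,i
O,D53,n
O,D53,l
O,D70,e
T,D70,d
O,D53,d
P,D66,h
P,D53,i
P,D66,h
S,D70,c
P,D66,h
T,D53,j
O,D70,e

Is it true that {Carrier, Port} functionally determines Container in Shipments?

No

(Carrier=P, Port=D53): 2 rows → Container = i, i ✓
(Carrier=O, Port=D53): 3 rows → Container takes values {n, l, d} — violation
(Carrier=O, Port=D70): 2 rows → Container = e, e ✓
(Carrier=T, Port=D70): 1 row → Container = d ✓
(Carrier=P, Port=D66): 3 rows → Container = h, h, h ✓
(Carrier=S, Port=D70): 1 row → Container = c ✓
(Carrier=T, Port=D53): 1 row → Container = j ✓
Two rows agree on {Carrier, Port} but differ on Container, so {Carrier, Port} → Container does not hold.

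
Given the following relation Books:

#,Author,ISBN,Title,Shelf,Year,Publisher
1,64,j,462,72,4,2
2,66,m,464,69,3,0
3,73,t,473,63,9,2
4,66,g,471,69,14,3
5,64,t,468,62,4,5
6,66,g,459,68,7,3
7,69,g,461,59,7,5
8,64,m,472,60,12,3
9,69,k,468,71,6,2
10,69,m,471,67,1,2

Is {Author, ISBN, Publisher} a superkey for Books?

Rows 4 and 6 have the same {Author, ISBN, Publisher} value (Author=66, ISBN=g, Publisher=3) but are distinct tuples, so {Author, ISBN, Publisher} does not determine every attribute — not a superkey.

No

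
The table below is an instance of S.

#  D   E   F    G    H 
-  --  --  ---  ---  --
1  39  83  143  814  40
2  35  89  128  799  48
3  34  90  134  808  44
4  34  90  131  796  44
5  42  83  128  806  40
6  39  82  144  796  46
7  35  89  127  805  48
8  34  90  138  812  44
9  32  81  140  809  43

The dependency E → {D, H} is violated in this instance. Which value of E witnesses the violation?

83

E=83: rows 1, 5 → {D,H} takes values {(39, 40), (42, 40)} — violation
E=89: rows 2, 7 → {D,H} = (35, 48), (35, 48) ✓
E=90: rows 3, 4, 8 → {D,H} = (34, 44), (34, 44), (34, 44) ✓
E=82: row 6 → {D,H} = (39, 46) ✓
E=81: row 9 → {D,H} = (32, 43) ✓
The only E value with inconsistent RHS is E=83.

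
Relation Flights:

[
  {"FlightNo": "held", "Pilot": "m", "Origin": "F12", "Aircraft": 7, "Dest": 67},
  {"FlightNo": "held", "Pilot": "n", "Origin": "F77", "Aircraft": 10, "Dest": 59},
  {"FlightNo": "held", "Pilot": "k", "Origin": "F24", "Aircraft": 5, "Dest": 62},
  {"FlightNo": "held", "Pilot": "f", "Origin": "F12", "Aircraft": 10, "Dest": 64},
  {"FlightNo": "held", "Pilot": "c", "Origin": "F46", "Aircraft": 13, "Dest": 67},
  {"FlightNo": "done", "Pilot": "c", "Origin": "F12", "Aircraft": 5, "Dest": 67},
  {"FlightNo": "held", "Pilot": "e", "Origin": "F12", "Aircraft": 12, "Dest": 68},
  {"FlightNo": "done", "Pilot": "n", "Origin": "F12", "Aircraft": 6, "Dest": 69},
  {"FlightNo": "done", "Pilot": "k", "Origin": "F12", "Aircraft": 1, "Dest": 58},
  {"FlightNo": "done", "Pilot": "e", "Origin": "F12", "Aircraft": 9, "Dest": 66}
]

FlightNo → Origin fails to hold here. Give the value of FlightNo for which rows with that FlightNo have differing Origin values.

FlightNo=held: 6 rows → Origin takes values {F12, F77, F24, F46} — violation
FlightNo=done: 4 rows → Origin = F12, F12, F12, F12 ✓
The only FlightNo value with inconsistent Origin is FlightNo=held.

held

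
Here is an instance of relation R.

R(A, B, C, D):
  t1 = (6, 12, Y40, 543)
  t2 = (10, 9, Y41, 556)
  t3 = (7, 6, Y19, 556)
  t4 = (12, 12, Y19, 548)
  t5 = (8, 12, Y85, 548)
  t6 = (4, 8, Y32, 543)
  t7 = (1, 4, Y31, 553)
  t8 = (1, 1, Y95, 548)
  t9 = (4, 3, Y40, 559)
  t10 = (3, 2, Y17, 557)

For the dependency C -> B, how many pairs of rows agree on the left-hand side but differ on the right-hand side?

2

C=Y40: violating pairs (1,9) — 1 pair.
C=Y19: violating pairs (3,4) — 1 pair.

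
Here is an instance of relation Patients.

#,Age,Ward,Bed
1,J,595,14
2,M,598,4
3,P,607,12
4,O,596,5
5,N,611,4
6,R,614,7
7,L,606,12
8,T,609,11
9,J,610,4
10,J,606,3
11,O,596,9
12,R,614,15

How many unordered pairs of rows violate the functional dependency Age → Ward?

Age=J: violating pairs (1,9), (1,10), (9,10) — 3 pairs.
Age=O: all 2 rows agree on Ward — 0 pairs.
Age=R: all 2 rows agree on Ward — 0 pairs.

3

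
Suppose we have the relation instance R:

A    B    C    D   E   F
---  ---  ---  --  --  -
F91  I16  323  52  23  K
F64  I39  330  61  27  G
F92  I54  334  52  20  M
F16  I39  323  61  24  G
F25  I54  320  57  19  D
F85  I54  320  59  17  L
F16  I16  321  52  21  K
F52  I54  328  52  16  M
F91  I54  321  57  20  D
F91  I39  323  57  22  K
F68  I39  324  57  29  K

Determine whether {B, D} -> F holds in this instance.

Yes

(B=I16, D=52): 2 rows → F = K, K ✓
(B=I39, D=61): 2 rows → F = G, G ✓
(B=I54, D=52): 2 rows → F = M, M ✓
(B=I54, D=57): 2 rows → F = D, D ✓
(B=I54, D=59): 1 row → F = L ✓
(B=I39, D=57): 2 rows → F = K, K ✓
Every {B, D} value is associated with a single F value, so {B, D} -> F holds.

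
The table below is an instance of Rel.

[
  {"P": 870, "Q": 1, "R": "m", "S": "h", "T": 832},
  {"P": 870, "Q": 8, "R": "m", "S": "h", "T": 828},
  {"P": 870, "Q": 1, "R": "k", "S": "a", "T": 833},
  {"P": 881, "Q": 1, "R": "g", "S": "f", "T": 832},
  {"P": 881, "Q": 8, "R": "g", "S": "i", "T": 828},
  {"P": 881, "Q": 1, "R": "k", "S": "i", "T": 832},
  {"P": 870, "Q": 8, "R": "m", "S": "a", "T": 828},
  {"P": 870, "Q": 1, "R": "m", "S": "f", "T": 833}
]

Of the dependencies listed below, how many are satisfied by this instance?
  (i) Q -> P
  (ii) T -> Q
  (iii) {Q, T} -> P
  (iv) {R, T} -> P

(i) Q -> P: Q=1: 5 rows → P takes values {870, 881} — violation; Q=8: 3 rows → P takes values {870, 881} — violation — fails.
(ii) T -> Q: every LHS value maps to a single RHS value — holds.
(iii) {Q, T} -> P: (Q=1, T=832): 3 rows → P takes values {870, 881} — violation; (Q=8, T=828): 3 rows → P takes values {870, 881} — violation — fails.
(iv) {R, T} -> P: every LHS value maps to a single RHS value — holds.
2 of the 4 dependencies hold.

2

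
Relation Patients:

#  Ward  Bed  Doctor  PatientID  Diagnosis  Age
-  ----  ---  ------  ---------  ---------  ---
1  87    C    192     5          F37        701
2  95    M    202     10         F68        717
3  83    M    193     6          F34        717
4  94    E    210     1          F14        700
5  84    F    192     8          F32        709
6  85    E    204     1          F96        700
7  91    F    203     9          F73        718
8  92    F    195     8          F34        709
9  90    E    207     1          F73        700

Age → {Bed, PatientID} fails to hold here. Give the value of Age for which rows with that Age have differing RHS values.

717

Age=701: row 1 → {Bed,PatientID} = (C, 5) ✓
Age=717: rows 2, 3 → {Bed,PatientID} takes values {(M, 10), (M, 6)} — violation
Age=700: rows 4, 6, 9 → {Bed,PatientID} = (E, 1), (E, 1), (E, 1) ✓
Age=709: rows 5, 8 → {Bed,PatientID} = (F, 8), (F, 8) ✓
Age=718: row 7 → {Bed,PatientID} = (F, 9) ✓
The only Age value with inconsistent RHS is Age=717.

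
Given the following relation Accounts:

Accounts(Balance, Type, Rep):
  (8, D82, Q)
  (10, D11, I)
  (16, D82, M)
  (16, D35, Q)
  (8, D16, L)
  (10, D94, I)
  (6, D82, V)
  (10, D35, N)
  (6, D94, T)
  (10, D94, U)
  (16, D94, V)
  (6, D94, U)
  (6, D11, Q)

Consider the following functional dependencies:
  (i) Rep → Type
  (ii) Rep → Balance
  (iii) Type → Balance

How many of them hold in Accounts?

0

(i) Rep → Type: Rep=Q: 3 rows → Type takes values {D82, D35, D11} — violation; Rep=I: 2 rows → Type takes values {D11, D94} — violation; Rep=V: 2 rows → Type takes values {D82, D94} — violation — fails.
(ii) Rep → Balance: Rep=Q: 3 rows → Balance takes values {8, 16, 6} — violation; Rep=V: 2 rows → Balance takes values {6, 16} — violation; Rep=U: 2 rows → Balance takes values {10, 6} — violation — fails.
(iii) Type → Balance: Type=D82: 3 rows → Balance takes values {8, 16, 6} — violation; Type=D11: 2 rows → Balance takes values {10, 6} — violation; Type=D35: 2 rows → Balance takes values {16, 10} — violation; Type=D94: 5 rows → Balance takes values {10, 6, 16} — violation — fails.
None of the 3 dependencies hold.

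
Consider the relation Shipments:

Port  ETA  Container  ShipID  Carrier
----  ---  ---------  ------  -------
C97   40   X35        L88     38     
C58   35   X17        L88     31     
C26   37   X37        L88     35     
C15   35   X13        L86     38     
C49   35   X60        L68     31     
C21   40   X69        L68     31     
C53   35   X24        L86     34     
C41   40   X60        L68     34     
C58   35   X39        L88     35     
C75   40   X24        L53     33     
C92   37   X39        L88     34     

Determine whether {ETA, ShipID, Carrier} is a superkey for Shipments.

Yes

All 11 rows have distinct {ETA, ShipID, Carrier} values, so {ETA, ShipID, Carrier} → (all attributes) holds and {ETA, ShipID, Carrier} is a superkey.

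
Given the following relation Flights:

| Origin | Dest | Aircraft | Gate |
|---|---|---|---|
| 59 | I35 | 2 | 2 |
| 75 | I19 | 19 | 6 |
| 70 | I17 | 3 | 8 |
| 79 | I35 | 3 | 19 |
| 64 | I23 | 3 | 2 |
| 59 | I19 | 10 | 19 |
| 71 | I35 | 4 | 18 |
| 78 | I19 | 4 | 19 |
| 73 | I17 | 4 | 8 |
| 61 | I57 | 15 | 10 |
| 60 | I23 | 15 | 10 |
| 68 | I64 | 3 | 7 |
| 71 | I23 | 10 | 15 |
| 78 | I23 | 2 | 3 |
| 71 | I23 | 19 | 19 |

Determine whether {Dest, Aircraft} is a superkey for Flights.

All 15 rows have distinct {Dest, Aircraft} values, so {Dest, Aircraft} → (all attributes) holds and {Dest, Aircraft} is a superkey.

Yes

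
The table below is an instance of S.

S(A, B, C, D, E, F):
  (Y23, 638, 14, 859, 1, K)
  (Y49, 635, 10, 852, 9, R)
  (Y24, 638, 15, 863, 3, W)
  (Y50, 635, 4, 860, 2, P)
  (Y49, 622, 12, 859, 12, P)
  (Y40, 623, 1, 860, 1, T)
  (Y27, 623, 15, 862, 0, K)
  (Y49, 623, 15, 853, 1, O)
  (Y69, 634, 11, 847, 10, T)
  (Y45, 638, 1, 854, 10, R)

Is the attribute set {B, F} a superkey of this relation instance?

Yes

All 10 rows have distinct {B, F} values, so {B, F} → (all attributes) holds and {B, F} is a superkey.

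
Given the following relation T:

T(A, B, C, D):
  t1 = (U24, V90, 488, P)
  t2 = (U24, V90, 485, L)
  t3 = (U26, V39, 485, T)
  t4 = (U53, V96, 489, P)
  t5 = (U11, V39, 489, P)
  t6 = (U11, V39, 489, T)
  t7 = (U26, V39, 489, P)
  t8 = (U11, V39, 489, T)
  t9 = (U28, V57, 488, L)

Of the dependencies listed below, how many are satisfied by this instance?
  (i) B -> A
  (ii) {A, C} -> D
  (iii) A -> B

1

(i) B -> A: B=V39: rows 3, 5, 6, 7, 8 → A takes values {U26, U11} — violation — fails.
(ii) {A, C} -> D: (A=U11, C=489): rows 5, 6, 8 → D takes values {P, T} — violation — fails.
(iii) A -> B: every LHS value maps to a single RHS value — holds.
1 of the 3 dependencies holds.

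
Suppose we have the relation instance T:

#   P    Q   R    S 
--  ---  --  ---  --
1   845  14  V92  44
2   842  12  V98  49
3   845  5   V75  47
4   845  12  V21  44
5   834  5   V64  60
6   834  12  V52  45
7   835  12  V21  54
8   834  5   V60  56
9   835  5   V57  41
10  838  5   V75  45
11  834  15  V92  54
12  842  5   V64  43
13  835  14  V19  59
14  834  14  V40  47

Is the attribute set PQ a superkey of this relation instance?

Rows 5 and 8 have the same PQ value (P=834, Q=5) but are distinct tuples, so PQ does not determine every attribute — not a superkey.

No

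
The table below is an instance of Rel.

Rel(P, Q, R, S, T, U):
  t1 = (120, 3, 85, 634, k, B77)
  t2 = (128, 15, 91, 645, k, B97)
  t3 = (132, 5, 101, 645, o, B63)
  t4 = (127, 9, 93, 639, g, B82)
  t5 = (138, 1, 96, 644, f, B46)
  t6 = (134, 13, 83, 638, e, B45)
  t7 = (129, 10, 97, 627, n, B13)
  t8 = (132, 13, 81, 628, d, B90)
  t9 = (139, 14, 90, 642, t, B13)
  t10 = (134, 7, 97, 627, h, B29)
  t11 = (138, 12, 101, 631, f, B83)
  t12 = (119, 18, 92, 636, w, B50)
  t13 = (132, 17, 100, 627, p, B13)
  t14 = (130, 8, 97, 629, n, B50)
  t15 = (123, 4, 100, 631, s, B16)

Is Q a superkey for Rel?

No

Rows 6 and 8 have the same Q value Q=13 but are distinct tuples, so Q does not determine every attribute — not a superkey.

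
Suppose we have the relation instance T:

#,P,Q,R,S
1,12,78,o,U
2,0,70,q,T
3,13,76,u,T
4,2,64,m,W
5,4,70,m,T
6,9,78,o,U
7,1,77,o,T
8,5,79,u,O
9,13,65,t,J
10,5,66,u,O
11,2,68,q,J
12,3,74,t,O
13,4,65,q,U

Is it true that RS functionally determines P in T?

(R=o, S=U): rows 1, 6 → P takes values {12, 9} — violation
(R=q, S=T): row 2 → P = 0 ✓
(R=u, S=T): row 3 → P = 13 ✓
(R=m, S=W): row 4 → P = 2 ✓
(R=m, S=T): row 5 → P = 4 ✓
(R=o, S=T): row 7 → P = 1 ✓
(R=u, S=O): rows 8, 10 → P = 5, 5 ✓
(R=t, S=J): row 9 → P = 13 ✓
(R=q, S=J): row 11 → P = 2 ✓
(R=t, S=O): row 12 → P = 3 ✓
(R=q, S=U): row 13 → P = 4 ✓
Two rows agree on RS but differ on P, so RS → P does not hold.

No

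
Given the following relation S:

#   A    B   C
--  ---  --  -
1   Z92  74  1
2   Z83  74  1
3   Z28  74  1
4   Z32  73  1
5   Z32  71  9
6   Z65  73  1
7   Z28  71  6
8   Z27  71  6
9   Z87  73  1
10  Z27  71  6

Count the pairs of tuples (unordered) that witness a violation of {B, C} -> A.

8

(B=74, C=1): violating pairs (1,2), (1,3), (2,3) — 3 pairs.
(B=73, C=1): violating pairs (4,6), (4,9), (6,9) — 3 pairs.
(B=71, C=6): violating pairs (7,8), (7,10) — 2 pairs.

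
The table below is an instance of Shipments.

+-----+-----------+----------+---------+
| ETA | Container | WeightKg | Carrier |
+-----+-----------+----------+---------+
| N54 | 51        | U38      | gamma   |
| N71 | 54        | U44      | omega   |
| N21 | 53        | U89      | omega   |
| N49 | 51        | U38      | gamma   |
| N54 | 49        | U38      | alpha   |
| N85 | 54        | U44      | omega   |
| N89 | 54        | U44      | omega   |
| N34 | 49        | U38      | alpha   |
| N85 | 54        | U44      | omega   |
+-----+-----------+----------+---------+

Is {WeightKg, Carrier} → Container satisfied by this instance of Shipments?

(WeightKg=U38, Carrier=gamma): 2 rows → Container = 51, 51 ✓
(WeightKg=U44, Carrier=omega): 4 rows → Container = 54, 54, 54, 54 ✓
(WeightKg=U89, Carrier=omega): 1 row → Container = 53 ✓
(WeightKg=U38, Carrier=alpha): 2 rows → Container = 49, 49 ✓
Every {WeightKg, Carrier} value is associated with a single Container value, so {WeightKg, Carrier} → Container holds.

Yes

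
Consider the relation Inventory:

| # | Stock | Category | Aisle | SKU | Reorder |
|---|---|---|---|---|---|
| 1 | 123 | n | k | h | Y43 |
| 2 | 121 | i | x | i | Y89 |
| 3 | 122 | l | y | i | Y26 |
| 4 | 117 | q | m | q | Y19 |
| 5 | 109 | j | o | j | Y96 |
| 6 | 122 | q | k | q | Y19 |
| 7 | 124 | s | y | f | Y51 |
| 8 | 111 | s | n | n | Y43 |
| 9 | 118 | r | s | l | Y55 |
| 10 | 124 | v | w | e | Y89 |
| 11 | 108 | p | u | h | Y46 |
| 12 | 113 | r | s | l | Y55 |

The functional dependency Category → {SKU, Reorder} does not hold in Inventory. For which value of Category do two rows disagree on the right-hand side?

s

Category=n: row 1 → {SKU,Reorder} = (h, Y43) ✓
Category=i: row 2 → {SKU,Reorder} = (i, Y89) ✓
Category=l: row 3 → {SKU,Reorder} = (i, Y26) ✓
Category=q: rows 4, 6 → {SKU,Reorder} = (q, Y19), (q, Y19) ✓
Category=j: row 5 → {SKU,Reorder} = (j, Y96) ✓
Category=s: rows 7, 8 → {SKU,Reorder} takes values {(f, Y51), (n, Y43)} — violation
Category=r: rows 9, 12 → {SKU,Reorder} = (l, Y55), (l, Y55) ✓
Category=v: row 10 → {SKU,Reorder} = (e, Y89) ✓
Category=p: row 11 → {SKU,Reorder} = (h, Y46) ✓
The only Category value with inconsistent RHS is Category=s.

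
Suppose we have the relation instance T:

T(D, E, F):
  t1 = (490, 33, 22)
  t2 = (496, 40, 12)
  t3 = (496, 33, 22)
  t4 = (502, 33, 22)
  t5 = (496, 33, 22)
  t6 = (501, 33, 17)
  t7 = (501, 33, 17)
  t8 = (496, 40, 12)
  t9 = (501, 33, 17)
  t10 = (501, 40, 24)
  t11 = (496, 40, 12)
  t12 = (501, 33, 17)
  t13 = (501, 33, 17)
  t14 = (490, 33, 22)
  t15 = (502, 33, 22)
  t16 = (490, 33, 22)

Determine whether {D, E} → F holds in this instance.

(D=490, E=33): rows 1, 14, 16 → F = 22, 22, 22 ✓
(D=496, E=40): rows 2, 8, 11 → F = 12, 12, 12 ✓
(D=496, E=33): rows 3, 5 → F = 22, 22 ✓
(D=502, E=33): rows 4, 15 → F = 22, 22 ✓
(D=501, E=33): rows 6, 7, 9, 12, 13 → F = 17, 17, 17, 17, 17 ✓
(D=501, E=40): row 10 → F = 24 ✓
Every {D, E} value is associated with a single F value, so {D, E} → F holds.

Yes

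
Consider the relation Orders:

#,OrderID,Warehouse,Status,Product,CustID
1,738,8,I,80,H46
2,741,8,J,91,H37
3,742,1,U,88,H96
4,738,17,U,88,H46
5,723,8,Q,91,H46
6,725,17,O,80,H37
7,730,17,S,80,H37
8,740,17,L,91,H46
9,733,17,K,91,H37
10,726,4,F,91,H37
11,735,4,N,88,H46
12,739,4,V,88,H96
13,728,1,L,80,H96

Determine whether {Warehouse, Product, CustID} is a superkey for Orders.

No

Rows 6 and 7 have the same {Warehouse, Product, CustID} value (Warehouse=17, Product=80, CustID=H37) but are distinct tuples, so {Warehouse, Product, CustID} does not determine every attribute — not a superkey.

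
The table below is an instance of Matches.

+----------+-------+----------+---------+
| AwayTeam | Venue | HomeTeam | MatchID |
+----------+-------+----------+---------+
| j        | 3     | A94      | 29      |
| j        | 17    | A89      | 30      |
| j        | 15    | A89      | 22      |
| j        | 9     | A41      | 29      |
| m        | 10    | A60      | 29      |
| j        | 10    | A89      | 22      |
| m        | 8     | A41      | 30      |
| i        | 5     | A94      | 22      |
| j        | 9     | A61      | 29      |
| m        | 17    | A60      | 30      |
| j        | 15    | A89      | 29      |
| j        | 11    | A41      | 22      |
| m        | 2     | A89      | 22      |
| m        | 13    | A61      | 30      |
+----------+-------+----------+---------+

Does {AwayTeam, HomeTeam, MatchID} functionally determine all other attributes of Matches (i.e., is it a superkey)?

Two distinct rows share (AwayTeam=j, HomeTeam=A89, MatchID=22), so {AwayTeam, HomeTeam, MatchID} does not determine every attribute — not a superkey.

No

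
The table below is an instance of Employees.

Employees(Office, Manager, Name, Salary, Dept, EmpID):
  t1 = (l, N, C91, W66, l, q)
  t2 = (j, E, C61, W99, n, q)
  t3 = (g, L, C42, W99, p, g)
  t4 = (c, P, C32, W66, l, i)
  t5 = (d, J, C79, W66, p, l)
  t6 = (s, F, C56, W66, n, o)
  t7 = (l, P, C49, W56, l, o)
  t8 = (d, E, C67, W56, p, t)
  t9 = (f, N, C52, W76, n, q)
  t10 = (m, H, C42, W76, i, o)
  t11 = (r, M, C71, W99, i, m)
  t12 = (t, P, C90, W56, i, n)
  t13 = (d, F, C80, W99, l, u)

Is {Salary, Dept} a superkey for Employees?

No

Rows 1 and 4 have the same {Salary, Dept} value (Salary=W66, Dept=l) but are distinct tuples, so {Salary, Dept} does not determine every attribute — not a superkey.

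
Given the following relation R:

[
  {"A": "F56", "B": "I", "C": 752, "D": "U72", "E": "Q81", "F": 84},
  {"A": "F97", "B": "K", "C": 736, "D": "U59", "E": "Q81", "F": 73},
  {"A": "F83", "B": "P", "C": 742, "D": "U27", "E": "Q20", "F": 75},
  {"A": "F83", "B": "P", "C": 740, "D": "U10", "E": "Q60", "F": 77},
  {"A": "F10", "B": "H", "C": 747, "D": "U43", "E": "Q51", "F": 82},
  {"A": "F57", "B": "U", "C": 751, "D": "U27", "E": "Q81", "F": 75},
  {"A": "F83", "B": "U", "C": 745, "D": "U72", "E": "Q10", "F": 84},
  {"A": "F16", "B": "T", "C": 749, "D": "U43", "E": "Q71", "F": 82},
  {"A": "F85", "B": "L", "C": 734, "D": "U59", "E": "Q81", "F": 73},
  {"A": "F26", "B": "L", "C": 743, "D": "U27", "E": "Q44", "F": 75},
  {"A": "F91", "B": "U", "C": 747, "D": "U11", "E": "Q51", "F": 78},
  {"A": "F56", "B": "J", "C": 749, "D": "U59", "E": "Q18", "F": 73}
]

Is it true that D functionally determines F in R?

Yes

D=U72: 2 rows → F = 84, 84 ✓
D=U59: 3 rows → F = 73, 73, 73 ✓
D=U27: 3 rows → F = 75, 75, 75 ✓
D=U10: 1 row → F = 77 ✓
D=U43: 2 rows → F = 82, 82 ✓
D=U11: 1 row → F = 78 ✓
Every D value is associated with a single F value, so D -> F holds.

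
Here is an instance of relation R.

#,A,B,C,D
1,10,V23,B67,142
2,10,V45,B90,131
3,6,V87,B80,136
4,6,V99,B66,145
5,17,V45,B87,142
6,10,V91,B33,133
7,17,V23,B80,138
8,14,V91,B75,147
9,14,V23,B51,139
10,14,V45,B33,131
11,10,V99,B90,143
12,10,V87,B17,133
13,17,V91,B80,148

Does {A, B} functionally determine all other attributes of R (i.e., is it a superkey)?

Yes

All 13 rows have distinct {A, B} values, so {A, B} → (all attributes) holds and {A, B} is a superkey.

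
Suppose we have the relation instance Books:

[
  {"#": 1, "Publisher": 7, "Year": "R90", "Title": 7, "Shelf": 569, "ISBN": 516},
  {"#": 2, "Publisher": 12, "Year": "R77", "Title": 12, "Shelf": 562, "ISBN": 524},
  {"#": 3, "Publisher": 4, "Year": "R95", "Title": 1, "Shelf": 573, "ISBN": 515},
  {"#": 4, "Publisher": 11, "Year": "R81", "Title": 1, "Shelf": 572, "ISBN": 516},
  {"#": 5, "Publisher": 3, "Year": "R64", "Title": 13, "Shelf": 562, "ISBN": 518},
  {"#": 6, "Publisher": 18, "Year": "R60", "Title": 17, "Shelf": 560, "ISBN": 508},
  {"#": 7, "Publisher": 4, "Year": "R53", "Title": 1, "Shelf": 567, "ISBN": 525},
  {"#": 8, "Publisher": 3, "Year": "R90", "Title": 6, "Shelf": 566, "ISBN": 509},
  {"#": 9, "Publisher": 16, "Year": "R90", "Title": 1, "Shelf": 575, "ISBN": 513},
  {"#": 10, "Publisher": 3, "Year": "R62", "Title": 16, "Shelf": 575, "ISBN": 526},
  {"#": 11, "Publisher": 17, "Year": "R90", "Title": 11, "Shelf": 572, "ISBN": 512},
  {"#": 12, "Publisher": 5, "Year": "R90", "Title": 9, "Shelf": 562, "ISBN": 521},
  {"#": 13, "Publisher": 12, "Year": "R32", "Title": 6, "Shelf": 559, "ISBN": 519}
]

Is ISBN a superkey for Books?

Rows 1 and 4 have the same ISBN value ISBN=516 but are distinct tuples, so ISBN does not determine every attribute — not a superkey.

No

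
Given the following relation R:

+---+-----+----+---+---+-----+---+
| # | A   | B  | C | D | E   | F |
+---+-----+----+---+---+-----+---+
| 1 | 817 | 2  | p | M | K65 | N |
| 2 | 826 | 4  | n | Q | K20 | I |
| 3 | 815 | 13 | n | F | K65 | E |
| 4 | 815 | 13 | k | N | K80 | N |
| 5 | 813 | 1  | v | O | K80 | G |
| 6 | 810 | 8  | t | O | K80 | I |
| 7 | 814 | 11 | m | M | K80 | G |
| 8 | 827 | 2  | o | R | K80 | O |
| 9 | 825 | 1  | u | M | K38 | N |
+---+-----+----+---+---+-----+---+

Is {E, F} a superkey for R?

No

Rows 5 and 7 have the same {E, F} value (E=K80, F=G) but are distinct tuples, so {E, F} does not determine every attribute — not a superkey.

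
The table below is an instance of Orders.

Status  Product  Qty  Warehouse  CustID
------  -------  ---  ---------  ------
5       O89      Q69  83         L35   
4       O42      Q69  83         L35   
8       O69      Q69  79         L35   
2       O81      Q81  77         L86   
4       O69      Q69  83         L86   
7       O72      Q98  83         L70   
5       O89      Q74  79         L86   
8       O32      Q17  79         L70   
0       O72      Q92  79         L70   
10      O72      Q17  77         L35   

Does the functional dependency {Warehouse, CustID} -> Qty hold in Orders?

No

(Warehouse=83, CustID=L35): 2 rows → Qty = Q69, Q69 ✓
(Warehouse=79, CustID=L35): 1 row → Qty = Q69 ✓
(Warehouse=77, CustID=L86): 1 row → Qty = Q81 ✓
(Warehouse=83, CustID=L86): 1 row → Qty = Q69 ✓
(Warehouse=83, CustID=L70): 1 row → Qty = Q98 ✓
(Warehouse=79, CustID=L86): 1 row → Qty = Q74 ✓
(Warehouse=79, CustID=L70): 2 rows → Qty takes values {Q17, Q92} — violation
(Warehouse=77, CustID=L35): 1 row → Qty = Q17 ✓
Two rows agree on {Warehouse, CustID} but differ on Qty, so {Warehouse, CustID} -> Qty does not hold.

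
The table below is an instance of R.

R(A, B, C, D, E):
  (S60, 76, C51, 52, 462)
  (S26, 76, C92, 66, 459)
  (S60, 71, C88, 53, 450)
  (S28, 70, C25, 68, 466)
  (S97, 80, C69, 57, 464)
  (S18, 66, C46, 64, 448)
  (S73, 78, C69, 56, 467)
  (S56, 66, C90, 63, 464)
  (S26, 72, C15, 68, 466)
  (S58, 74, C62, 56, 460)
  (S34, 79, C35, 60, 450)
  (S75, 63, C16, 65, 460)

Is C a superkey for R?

Two distinct rows share C=C69, so C does not determine every attribute — not a superkey.

No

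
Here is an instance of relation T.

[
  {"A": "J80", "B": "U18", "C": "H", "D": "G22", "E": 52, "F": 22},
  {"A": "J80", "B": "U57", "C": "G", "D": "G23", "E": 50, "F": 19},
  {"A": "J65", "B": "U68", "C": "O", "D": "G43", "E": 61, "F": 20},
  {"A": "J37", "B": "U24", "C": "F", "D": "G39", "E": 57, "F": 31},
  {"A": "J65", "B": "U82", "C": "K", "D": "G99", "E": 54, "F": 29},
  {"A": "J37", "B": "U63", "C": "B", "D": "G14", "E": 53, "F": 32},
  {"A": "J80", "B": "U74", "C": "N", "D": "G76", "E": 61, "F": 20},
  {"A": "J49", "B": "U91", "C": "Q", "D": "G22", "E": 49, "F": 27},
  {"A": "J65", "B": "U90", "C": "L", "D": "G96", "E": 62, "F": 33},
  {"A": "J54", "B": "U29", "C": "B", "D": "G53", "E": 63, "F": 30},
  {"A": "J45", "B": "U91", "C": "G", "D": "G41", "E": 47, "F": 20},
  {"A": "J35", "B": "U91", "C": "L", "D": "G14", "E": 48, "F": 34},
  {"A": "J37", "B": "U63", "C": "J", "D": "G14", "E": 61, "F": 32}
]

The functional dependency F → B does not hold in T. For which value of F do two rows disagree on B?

20

F=22: 1 row → B = U18 ✓
F=19: 1 row → B = U57 ✓
F=20: 3 rows → B takes values {U68, U74, U91} — violation
F=31: 1 row → B = U24 ✓
F=29: 1 row → B = U82 ✓
F=32: 2 rows → B = U63, U63 ✓
F=27: 1 row → B = U91 ✓
F=33: 1 row → B = U90 ✓
F=30: 1 row → B = U29 ✓
F=34: 1 row → B = U91 ✓
The only F value with inconsistent B is F=20.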